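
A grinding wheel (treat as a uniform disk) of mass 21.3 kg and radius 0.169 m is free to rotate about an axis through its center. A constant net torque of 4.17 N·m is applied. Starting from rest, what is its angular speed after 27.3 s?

ω ≈ 374 rad/s

I = ½MR² = (1/2)(21.3)(0.169)² = 0.3042 kg·m².
α = τ/I = 4.17/0.3042 = 13.71 rad/s².
ω = ω₀ + αt = 0 + (13.71)(27.3) = 374.3 rad/s.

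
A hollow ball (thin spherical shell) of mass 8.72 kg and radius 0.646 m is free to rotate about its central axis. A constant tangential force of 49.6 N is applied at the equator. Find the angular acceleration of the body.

α ≈ 13.2 rad/s²

I = (2/3)MR² = (2/3)(8.72)(0.646)² = 2.426 kg·m².
τ = F R = (49.6)(0.646) = 32.04 N·m.
Newton's second law for rotation, τ = Iα, gives α = τ/I = 32.04/2.426 = 13.21 rad/s².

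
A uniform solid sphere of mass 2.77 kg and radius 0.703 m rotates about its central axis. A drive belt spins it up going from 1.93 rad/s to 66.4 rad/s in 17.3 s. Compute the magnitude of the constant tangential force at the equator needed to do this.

F ≈ 2.90 N

I = (2/5)MR² = (2/5)(2.77)(0.703)² = 0.5476 kg·m².
α = Δω/Δt = (66.4 − 1.93)/17.3 = 3.727 rad/s².
The required torque is τ = Iα = (0.5476)(3.727) = 2.041 N·m.
A tangential force at the equator gives τ = FR, so F = τ/R = 2.041/0.703 = 2.903 N.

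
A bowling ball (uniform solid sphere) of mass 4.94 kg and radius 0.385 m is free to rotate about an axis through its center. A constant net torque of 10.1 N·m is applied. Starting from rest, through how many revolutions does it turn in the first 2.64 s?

≈ 19.1 revolutions

I = (2/5)MR² = (2/5)(4.94)(0.385)² = 0.2929 kg·m².
α = τ/I = 10.1/0.2929 = 34.48 rad/s².
θ = ½αt² = ½(34.48)(2.64)² = 120.2 rad.
Revolutions = θ/(2π) = 19.13.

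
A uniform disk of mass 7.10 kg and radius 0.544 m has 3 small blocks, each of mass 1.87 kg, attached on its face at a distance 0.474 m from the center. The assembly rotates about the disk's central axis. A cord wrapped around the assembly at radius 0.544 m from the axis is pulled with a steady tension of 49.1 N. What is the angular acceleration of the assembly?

α ≈ 11.6 rad/s²

I_disk = ½MR² = ½(7.10)(0.544)² = 1.051 kg·m².
I_blocks = 3·m·r² = 3(1.87)(0.474)² = 1.260 kg·m².
Total I = 2.311 kg·m².
τ = F r = (49.1)(0.544) = 26.71 N·m.
α = τ/I = 26.71/2.311 = 11.56 rad/s².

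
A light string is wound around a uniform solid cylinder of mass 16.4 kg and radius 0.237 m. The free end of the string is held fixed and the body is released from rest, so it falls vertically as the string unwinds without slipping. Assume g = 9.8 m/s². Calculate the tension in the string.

T ≈ 53.6 N

Translation: Mg − T = Ma. Rotation about the center: TR = Iα with I = ½MR².
With a = αR: T = (I/R²)a = (1/2)M a, so Mg = (1 + 0.5000)Ma.
a = g/(1 + 0.5000) = 9.8/1.500 = 6.533 m/s².
T = 0.5000·M·a = (0.5000)(16.4)(6.533) = 53.57 N.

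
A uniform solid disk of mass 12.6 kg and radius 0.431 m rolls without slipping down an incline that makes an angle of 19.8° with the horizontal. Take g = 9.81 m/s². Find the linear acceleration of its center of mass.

a ≈ 2.22 m/s²

Translation along the incline: Mg sinθ − f = Ma.
Rotation about the center: fR = Iα with I = ½MR². No-slip gives a = αR, so f = (I/R²)a = (1/2)M a.
Substituting: Mg sinθ = (1 + 0.5000)Ma, so a = g sinθ/(1 + 0.5000) = (9.81) sin 19.8° / 1.500 = 2.215 m/s².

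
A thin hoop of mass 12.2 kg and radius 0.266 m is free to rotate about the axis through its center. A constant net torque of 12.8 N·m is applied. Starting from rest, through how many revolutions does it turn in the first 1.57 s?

≈ 2.91 revolutions

I = MR² = (12.2)(0.266)² = 0.8632 kg·m².
α = τ/I = 12.8/0.8632 = 14.83 rad/s².
θ = ½αt² = ½(14.83)(1.57)² = 18.27 rad.
Revolutions = θ/(2π) = 2.909.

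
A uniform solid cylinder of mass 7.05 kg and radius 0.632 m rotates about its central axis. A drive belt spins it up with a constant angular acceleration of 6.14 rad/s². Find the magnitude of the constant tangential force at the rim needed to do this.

I = ½MR² = (1/2)(7.05)(0.632)² = 1.408 kg·m².
The required torque is τ = Iα = (1.408)(6.140) = 8.645 N·m.
A tangential force at the rim gives τ = FR, so F = τ/R = 8.645/0.632 = 13.68 N.

F ≈ 13.7 N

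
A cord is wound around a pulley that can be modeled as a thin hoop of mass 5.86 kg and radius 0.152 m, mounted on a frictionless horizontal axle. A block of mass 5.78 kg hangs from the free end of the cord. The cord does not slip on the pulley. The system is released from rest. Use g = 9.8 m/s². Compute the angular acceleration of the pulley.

α ≈ 32.0 rad/s²

I = MR² = (5.86)(0.152)² = 0.1354 kg·m².
Block: mg − T = ma. Pulley: TR = Iα. No-slip: a = αR, so T = (I/R²)a = 5.860·a.
Then mg = (m + 5.860)a, so a = (5.78)(9.8)/(5.78 + 5.860) = 4.866 m/s².
α = a/R = 4.866/0.152 = 32.02 rad/s².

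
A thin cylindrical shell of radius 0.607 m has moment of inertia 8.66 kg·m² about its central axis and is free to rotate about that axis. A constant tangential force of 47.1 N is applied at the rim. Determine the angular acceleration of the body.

τ = F R = (47.1)(0.607) = 28.59 N·m.
From τ = Iα: α = 28.59/8.660 = 3.301 rad/s².

α ≈ 3.30 rad/s²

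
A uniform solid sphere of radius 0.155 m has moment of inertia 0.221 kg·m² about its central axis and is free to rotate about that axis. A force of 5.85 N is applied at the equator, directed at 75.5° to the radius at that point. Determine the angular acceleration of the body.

Only the tangential component produces torque: τ = F R sinθ = (5.85)(0.155) sin 75.5° = 0.8779 N·m.
From τ = Iα: α = 0.8779/0.2210 = 3.972 rad/s².

α ≈ 3.97 rad/s²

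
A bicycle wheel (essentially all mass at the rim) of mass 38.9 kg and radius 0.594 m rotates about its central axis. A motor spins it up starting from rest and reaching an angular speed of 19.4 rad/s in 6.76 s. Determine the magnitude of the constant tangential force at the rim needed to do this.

I = MR² = (38.9)(0.594)² = 13.73 kg·m².
α = Δω/Δt = (19.4 − 0)/6.76 = 2.870 rad/s².
The required torque is τ = Iα = (13.73)(2.870) = 39.39 N·m.
A tangential force at the rim gives τ = FR, so F = τ/R = 39.39/0.594 = 66.31 N.

F ≈ 66.3 N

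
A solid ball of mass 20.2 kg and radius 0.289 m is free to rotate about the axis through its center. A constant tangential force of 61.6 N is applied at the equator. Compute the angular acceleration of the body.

α ≈ 26.4 rad/s²

I = (2/5)MR² = (2/5)(20.2)(0.289)² = 0.6748 kg·m².
τ = F R = (61.6)(0.289) = 17.80 N·m.
Newton's second law for rotation, τ = Iα, gives α = τ/I = 17.80/0.6748 = 26.38 rad/s².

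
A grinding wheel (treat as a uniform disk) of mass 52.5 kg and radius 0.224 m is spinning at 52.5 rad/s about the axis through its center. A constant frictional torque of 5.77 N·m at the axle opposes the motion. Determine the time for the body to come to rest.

I = ½MR² = (1/2)(52.5)(0.224)² = 1.317 kg·m².
The net torque has magnitude 5.77 N·m, opposing ω.
|α| = τ/I = 5.770/1.317 = 4.381 rad/s² (deceleration).
0 = ω₀ − |α|t ⇒ t = ω₀/|α| = 52.5/4.381 = 11.98 s.

t ≈ 12.0 s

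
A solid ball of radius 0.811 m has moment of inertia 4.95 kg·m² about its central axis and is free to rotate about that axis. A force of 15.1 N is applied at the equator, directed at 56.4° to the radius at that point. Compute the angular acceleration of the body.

α ≈ 2.06 rad/s²

Only the tangential component produces torque: τ = F R sinθ = (15.1)(0.811) sin 56.4° = 10.20 N·m.
From τ = Iα: α = 10.20/4.950 = 2.061 rad/s².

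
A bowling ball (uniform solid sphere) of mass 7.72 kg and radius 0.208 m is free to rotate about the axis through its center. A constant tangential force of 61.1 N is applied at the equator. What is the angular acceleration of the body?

I = (2/5)MR² = (2/5)(7.72)(0.208)² = 0.1336 kg·m².
τ = F R = (61.1)(0.208) = 12.71 N·m.
From τ = Iα: α = 12.71/0.1336 = 95.13 rad/s².

α ≈ 95.1 rad/s²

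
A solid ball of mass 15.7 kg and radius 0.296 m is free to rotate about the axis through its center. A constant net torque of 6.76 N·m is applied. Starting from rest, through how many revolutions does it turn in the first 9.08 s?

≈ 80.6 revolutions

I = (2/5)MR² = (2/5)(15.7)(0.296)² = 0.5502 kg·m².
α = τ/I = 6.76/0.5502 = 12.29 rad/s².
θ = ½αt² = ½(12.29)(9.08)² = 506.5 rad.
Revolutions = θ/(2π) = 80.61.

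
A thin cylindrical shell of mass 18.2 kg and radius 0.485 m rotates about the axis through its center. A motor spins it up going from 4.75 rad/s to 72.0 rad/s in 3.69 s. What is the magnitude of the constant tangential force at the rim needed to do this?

I = MR² = (18.2)(0.485)² = 4.281 kg·m².
α = Δω/Δt = (72.0 − 4.75)/3.69 = 18.22 rad/s².
The required torque is τ = Iα = (4.281)(18.22) = 78.02 N·m.
A tangential force at the rim gives τ = FR, so F = τ/R = 78.02/0.485 = 160.9 N.

F ≈ 161 N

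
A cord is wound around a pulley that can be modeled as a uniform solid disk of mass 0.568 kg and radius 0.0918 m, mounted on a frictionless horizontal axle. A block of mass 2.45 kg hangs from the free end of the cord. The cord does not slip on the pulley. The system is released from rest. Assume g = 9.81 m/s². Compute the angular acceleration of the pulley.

I = ½MR² = (1/2)(0.568)(0.0918)² = 0.002393 kg·m².
Block: mg − T = ma. Pulley: TR = Iα. No-slip: a = αR, so T = (I/R²)a = 0.2840·a.
Then mg = (m + 0.2840)a, so a = (2.45)(9.81)/(2.45 + 0.2840) = 8.791 m/s².
α = a/R = 8.791/0.0918 = 95.76 rad/s².

α ≈ 95.8 rad/s²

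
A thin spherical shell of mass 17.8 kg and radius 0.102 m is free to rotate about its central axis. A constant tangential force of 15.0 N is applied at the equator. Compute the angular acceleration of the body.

I = (2/3)MR² = (2/3)(17.8)(0.102)² = 0.1235 kg·m².
τ = F R = (15.0)(0.102) = 1.530 N·m.
Newton's second law for rotation, τ = Iα, gives α = τ/I = 1.530/0.1235 = 12.39 rad/s².

α ≈ 12.4 rad/s²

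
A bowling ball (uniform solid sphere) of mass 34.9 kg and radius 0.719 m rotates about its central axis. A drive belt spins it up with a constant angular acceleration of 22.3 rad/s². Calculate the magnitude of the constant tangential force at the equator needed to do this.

I = (2/5)MR² = (2/5)(34.9)(0.719)² = 7.217 kg·m².
The required torque is τ = Iα = (7.217)(22.30) = 160.9 N·m.
A tangential force at the equator gives τ = FR, so F = τ/R = 160.9/0.719 = 223.8 N.

F ≈ 224 N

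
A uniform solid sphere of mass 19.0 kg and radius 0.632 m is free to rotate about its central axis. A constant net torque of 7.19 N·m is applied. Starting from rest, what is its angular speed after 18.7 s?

I = (2/5)MR² = (2/5)(19.0)(0.632)² = 3.036 kg·m².
α = τ/I = 7.19/3.036 = 2.369 rad/s².
ω = ω₀ + αt = 0 + (2.369)(18.7) = 44.29 rad/s.

ω ≈ 44.3 rad/s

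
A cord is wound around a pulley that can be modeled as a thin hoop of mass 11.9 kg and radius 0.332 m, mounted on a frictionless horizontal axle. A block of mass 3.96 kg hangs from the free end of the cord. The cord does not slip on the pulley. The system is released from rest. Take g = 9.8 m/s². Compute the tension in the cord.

I = MR² = (11.9)(0.332)² = 1.312 kg·m².
Block: mg − T = ma. Pulley: TR = Iα. No-slip: a = αR, so T = (I/R²)a = 11.90·a.
Then mg = (m + 11.90)a, so a = (3.96)(9.8)/(3.96 + 11.90) = 2.447 m/s².
T = 11.90·a = 29.12 N.

T ≈ 29.1 N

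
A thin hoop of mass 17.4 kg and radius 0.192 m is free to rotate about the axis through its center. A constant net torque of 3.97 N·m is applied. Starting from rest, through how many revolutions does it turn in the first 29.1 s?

I = MR² = (17.4)(0.192)² = 0.6414 kg·m².
α = τ/I = 3.97/0.6414 = 6.189 rad/s².
θ = ½αt² = ½(6.189)(29.1)² = 2621 rad.
Revolutions = θ/(2π) = 417.1.

≈ 417 revolutions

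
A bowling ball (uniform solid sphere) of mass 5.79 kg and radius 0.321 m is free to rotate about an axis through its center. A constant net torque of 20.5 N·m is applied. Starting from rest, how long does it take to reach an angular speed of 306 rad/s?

I = (2/5)MR² = (2/5)(5.79)(0.321)² = 0.2386 kg·m².
α = τ/I = 20.5/0.2386 = 85.90 rad/s².
ω = αt ⇒ t = ω/α = 306/85.90 = 3.562 s.

t ≈ 3.56 s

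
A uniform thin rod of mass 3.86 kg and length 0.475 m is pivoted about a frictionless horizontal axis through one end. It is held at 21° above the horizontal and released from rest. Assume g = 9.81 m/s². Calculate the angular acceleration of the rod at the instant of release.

α ≈ 28.9 rad/s²

About the pivot, I = (1/3)ML² = (1/3)(3.86)(0.475)² = 0.2903 kg·m².
The weight acts at the center, a distance L/2 = 0.2375 m from the pivot; τ = Mg(L/2) cos 21° = 8.396 N·m.
α = τ/I = 8.396/0.2903 = 28.92 rad/s².
(Equivalently α = (3g/(2L)) cos 21° = 28.92 rad/s².)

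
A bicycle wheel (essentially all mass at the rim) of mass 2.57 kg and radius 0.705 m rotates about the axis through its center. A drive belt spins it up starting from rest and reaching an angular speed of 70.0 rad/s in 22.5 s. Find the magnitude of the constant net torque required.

I = MR² = (2.57)(0.705)² = 1.277 kg·m².
α = Δω/Δt = (70.0 − 0)/22.5 = 3.111 rad/s².
τ = Iα = (1.277)(3.111) = 3.974 N·m.

τ ≈ 3.97 N·m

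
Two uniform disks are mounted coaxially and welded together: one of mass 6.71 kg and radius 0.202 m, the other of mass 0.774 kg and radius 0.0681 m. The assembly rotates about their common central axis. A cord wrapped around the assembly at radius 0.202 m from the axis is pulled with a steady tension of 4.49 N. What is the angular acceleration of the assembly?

I = ½M₁R₁² + ½M₂R₂² = ½(6.71)(0.202)² + ½(0.774)(0.0681)² = 0.1387 kg·m².
τ = F r = (4.49)(0.202) = 0.9070 N·m.
α = τ/I = 0.9070/0.1387 = 6.540 rad/s².

α ≈ 6.54 rad/s²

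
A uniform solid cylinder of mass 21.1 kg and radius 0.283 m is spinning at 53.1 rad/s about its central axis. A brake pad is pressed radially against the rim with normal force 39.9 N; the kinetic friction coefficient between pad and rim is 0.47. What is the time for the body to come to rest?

t ≈ 8.45 s

I = ½MR² = (1/2)(21.1)(0.283)² = 0.8449 kg·m².
Friction force f = μN = (0.47)(39.9) = 18.75 N at the rim; torque magnitude τ = fR = 5.307 N·m, opposing ω.
|α| = τ/I = 5.307/0.8449 = 6.281 rad/s² (deceleration).
0 = ω₀ − |α|t ⇒ t = ω₀/|α| = 53.1/6.281 = 8.454 s.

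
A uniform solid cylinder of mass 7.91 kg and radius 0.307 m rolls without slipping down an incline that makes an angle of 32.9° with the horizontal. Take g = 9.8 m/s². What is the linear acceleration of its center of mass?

Translation along the incline: Mg sinθ − f = Ma.
Rotation about the center: fR = Iα with I = ½MR². No-slip gives a = αR, so f = (I/R²)a = (1/2)M a.
Substituting: Mg sinθ = (1 + 0.5000)Ma, so a = g sinθ/(1 + 0.5000) = (9.8) sin 32.9° / 1.500 = 3.549 m/s².

a ≈ 3.55 m/s²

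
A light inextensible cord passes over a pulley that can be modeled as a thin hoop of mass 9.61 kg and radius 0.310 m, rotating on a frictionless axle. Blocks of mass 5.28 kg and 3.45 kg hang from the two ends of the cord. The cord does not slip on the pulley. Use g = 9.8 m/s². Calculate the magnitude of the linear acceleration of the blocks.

a ≈ 0.978 m/s²

I = MR² = (9.61)(0.310)² = 0.9235 kg·m².
Heavier block: m₁g − T₁ = m₁a. Lighter block: T₂ − m₂g = m₂a.
Pulley: (T₁ − T₂)R = Iα = I(a/R), so T₁ − T₂ = (I/R²)a = 1·M_p a = 9.610·a.
Adding the three: (m₁ − m₂)g = (m₁ + m₂ + 9.610)a, so a = (5.28 − 3.45)(9.8)/(5.28 + 3.45 + 9.610) = 0.9779 m/s².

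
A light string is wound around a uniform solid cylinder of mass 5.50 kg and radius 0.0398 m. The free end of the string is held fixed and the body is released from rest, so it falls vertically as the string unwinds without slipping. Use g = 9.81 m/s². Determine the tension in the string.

Translation: Mg − T = Ma. Rotation about the center: TR = Iα with I = ½MR².
With a = αR: T = (I/R²)a = (1/2)M a, so Mg = (1 + 0.5000)Ma.
a = g/(1 + 0.5000) = 9.81/1.500 = 6.540 m/s².
T = 0.5000·M·a = (0.5000)(5.50)(6.540) = 17.98 N.

T ≈ 18.0 N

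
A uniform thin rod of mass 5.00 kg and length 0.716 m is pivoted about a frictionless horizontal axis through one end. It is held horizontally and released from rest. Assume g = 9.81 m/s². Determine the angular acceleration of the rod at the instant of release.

About the pivot, I = (1/3)ML² = (1/3)(5.00)(0.716)² = 0.8544 kg·m².
The weight acts at the center, a distance L/2 = 0.3580 m from the pivot; τ = Mg(L/2) = 17.56 N·m.
α = τ/I = 17.56/0.8544 = 20.55 rad/s².

α ≈ 20.6 rad/s²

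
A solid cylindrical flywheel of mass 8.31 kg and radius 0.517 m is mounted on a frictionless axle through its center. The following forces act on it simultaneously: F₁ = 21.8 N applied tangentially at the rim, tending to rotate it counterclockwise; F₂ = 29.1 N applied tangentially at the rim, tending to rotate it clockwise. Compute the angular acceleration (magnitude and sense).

α ≈ 3.40 rad/s², clockwise

I = ½MR² = (1/2)(8.31)(0.517)² = 1.111 kg·m².
Taking counterclockwise as positive: τ₁ = +(21.8)(0.517) = +11.27 N·m; τ₂ = −(29.1)(0.517) = −15.04 N·m.
Net torque τ = -3.774 N·m.
α = τ/I = -3.774/1.111 = -3.398 rad/s².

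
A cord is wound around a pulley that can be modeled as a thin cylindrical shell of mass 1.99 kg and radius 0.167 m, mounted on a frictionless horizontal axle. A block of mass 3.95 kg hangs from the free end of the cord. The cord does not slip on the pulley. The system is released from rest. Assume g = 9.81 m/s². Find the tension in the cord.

I = MR² = (1.99)(0.167)² = 0.05550 kg·m².
Block: mg − T = ma. Pulley: TR = Iα. No-slip: a = αR, so T = (I/R²)a = 1.990·a.
Then mg = (m + 1.990)a, so a = (3.95)(9.81)/(3.95 + 1.990) = 6.523 m/s².
T = 1.990·a = 12.98 N.

T ≈ 13.0 N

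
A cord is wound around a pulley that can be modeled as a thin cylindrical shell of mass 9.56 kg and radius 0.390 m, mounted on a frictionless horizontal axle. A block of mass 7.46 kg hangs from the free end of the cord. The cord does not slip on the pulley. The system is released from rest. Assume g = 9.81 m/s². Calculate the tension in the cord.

T ≈ 41.1 N

I = MR² = (9.56)(0.390)² = 1.454 kg·m².
Block: mg − T = ma. Pulley: TR = Iα. No-slip: a = αR, so T = (I/R²)a = 9.560·a.
Then mg = (m + 9.560)a, so a = (7.46)(9.81)/(7.46 + 9.560) = 4.300 m/s².
T = 9.560·a = 41.11 N.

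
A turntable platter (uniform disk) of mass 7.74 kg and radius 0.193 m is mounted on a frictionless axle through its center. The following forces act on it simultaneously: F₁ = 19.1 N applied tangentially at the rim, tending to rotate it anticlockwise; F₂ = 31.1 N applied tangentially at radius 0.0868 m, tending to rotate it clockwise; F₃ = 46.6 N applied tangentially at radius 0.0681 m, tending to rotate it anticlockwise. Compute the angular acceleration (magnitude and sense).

I = ½MR² = (1/2)(7.74)(0.193)² = 0.1442 kg·m².
Taking anticlockwise as positive: τ₁ = +(19.1)(0.193) = +3.686 N·m; τ₂ = −(31.1)(0.0868) = −2.699 N·m; τ₃ = +(46.6)(0.0681) = +3.173 N·m.
Net torque τ = 4.160 N·m.
α = τ/I = 4.160/0.1442 = 28.86 rad/s².

α ≈ 28.9 rad/s², anticlockwise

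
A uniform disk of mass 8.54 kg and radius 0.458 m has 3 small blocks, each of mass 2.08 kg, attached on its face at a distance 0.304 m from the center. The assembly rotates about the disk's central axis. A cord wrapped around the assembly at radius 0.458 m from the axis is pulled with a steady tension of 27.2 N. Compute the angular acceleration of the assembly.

α ≈ 8.46 rad/s²

I_disk = ½MR² = ½(8.54)(0.458)² = 0.8957 kg·m².
I_blocks = 3·m·r² = 3(2.08)(0.304)² = 0.5767 kg·m².
Total I = 1.472 kg·m².
τ = F r = (27.2)(0.458) = 12.46 N·m.
α = τ/I = 12.46/1.472 = 8.461 rad/s².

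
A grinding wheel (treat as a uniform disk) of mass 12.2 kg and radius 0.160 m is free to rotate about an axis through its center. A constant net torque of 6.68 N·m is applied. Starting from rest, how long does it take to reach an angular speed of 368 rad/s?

I = ½MR² = (1/2)(12.2)(0.160)² = 0.1562 kg·m².
α = τ/I = 6.68/0.1562 = 42.78 rad/s².
ω = αt ⇒ t = ω/α = 368/42.78 = 8.603 s.

t ≈ 8.60 s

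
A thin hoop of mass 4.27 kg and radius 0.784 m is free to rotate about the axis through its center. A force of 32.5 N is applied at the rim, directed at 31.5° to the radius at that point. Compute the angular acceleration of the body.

α ≈ 5.07 rad/s²

I = MR² = (4.27)(0.784)² = 2.625 kg·m².
Only the tangential component produces torque: τ = F R sinθ = (32.5)(0.784) sin 31.5° = 13.31 N·m.
Newton's second law for rotation, τ = Iα, gives α = τ/I = 13.31/2.625 = 5.073 rad/s².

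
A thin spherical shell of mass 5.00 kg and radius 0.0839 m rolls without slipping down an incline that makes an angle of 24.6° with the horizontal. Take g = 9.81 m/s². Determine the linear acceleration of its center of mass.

Translation along the incline: Mg sinθ − f = Ma.
Rotation about the center: fR = Iα with I = (2/3)MR². No-slip gives a = αR, so f = (I/R²)a = (2/3)M a.
Substituting: Mg sinθ = (1 + 0.6667)Ma, so a = g sinθ/(1 + 0.6667) = (9.81) sin 24.6° / 1.667 = 2.450 m/s².

a ≈ 2.45 m/s²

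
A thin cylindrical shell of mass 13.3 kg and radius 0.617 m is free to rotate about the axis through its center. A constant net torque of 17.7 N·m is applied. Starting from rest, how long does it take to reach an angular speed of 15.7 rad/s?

t ≈ 4.49 s

I = MR² = (13.3)(0.617)² = 5.063 kg·m².
α = τ/I = 17.7/5.063 = 3.496 rad/s².
ω = αt ⇒ t = ω/α = 15.7/3.496 = 4.491 s.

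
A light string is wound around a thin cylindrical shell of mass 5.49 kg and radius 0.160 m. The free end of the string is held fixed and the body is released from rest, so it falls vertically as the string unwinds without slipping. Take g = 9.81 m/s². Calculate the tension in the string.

Translation: Mg − T = Ma. Rotation about the center: TR = Iα with I = MR².
With a = αR: T = (I/R²)a = M a, so Mg = (1 + 1.000)Ma.
a = g/(1 + 1.000) = 9.81/2.000 = 4.905 m/s².
T = 1.000·M·a = (1.000)(5.49)(4.905) = 26.93 N.

T ≈ 26.9 N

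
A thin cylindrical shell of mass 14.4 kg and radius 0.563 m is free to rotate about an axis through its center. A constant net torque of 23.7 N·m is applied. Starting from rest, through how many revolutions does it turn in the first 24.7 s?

≈ 252 revolutions

I = MR² = (14.4)(0.563)² = 4.564 kg·m².
α = τ/I = 23.7/4.564 = 5.192 rad/s².
θ = ½αt² = ½(5.192)(24.7)² = 1584 rad.
Revolutions = θ/(2π) = 252.1.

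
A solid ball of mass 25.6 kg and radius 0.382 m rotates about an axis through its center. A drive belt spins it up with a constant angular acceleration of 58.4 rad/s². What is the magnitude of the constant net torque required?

I = (2/5)MR² = (2/5)(25.6)(0.382)² = 1.494 kg·m².
τ = Iα = (1.494)(58.40) = 87.26 N·m.

τ ≈ 87.3 N·m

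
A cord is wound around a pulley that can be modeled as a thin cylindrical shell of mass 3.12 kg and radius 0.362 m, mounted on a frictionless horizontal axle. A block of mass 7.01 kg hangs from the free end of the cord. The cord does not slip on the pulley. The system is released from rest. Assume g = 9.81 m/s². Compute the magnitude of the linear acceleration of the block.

I = MR² = (3.12)(0.362)² = 0.4089 kg·m².
Block: mg − T = ma. Pulley: TR = Iα. No-slip: a = αR, so T = (I/R²)a = 3.120·a.
Then mg = (m + 3.120)a, so a = (7.01)(9.81)/(7.01 + 3.120) = 6.789 m/s².

a ≈ 6.79 m/s²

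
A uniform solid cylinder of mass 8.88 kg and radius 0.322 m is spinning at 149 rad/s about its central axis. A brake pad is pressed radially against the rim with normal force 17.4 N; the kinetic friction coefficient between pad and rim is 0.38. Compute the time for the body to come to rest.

I = ½MR² = (1/2)(8.88)(0.322)² = 0.4604 kg·m².
Friction force f = μN = (0.38)(17.4) = 6.612 N at the rim; torque magnitude τ = fR = 2.129 N·m, opposing ω.
|α| = τ/I = 2.129/0.4604 = 4.625 rad/s² (deceleration).
0 = ω₀ − |α|t ⇒ t = ω₀/|α| = 149/4.625 = 32.22 s.

t ≈ 32.2 s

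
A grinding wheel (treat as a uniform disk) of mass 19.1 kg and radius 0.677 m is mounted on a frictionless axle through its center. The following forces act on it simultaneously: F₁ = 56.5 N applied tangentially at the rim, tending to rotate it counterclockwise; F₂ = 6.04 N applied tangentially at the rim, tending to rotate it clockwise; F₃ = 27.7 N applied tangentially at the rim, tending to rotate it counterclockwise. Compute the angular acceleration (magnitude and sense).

α ≈ 12.1 rad/s², counterclockwise

I = ½MR² = (1/2)(19.1)(0.677)² = 4.377 kg·m².
Taking counterclockwise as positive: τ₁ = +(56.5)(0.677) = +38.25 N·m; τ₂ = −(6.04)(0.677) = −4.089 N·m; τ₃ = +(27.7)(0.677) = +18.75 N·m.
Net torque τ = 52.91 N·m.
α = τ/I = 52.91/4.377 = 12.09 rad/s².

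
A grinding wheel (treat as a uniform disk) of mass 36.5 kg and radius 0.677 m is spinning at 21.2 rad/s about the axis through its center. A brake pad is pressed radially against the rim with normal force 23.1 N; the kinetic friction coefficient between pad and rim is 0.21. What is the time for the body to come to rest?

I = ½MR² = (1/2)(36.5)(0.677)² = 8.365 kg·m².
Friction force f = μN = (0.21)(23.1) = 4.851 N at the rim; torque magnitude τ = fR = 3.284 N·m, opposing ω.
|α| = τ/I = 3.284/8.365 = 0.3926 rad/s² (deceleration).
0 = ω₀ − |α|t ⇒ t = ω₀/|α| = 21.2/0.3926 = 54.00 s.

t ≈ 54.0 s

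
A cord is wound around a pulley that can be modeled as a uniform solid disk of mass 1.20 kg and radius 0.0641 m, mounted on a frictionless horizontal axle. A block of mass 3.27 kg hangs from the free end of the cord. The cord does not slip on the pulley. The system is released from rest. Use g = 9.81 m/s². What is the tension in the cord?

I = ½MR² = (1/2)(1.20)(0.0641)² = 0.002465 kg·m².
Block: mg − T = ma. Pulley: TR = Iα. No-slip: a = αR, so T = (I/R²)a = 0.6000·a.
Then mg = (m + 0.6000)a, so a = (3.27)(9.81)/(3.27 + 0.6000) = 8.289 m/s².
T = 0.6000·a = 4.973 N.

T ≈ 4.97 N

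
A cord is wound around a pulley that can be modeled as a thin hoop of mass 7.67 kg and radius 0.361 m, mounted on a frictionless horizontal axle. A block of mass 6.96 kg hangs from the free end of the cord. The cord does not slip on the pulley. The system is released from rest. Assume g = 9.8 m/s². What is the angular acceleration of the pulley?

I = MR² = (7.67)(0.361)² = 0.9996 kg·m².
Block: mg − T = ma. Pulley: TR = Iα. No-slip: a = αR, so T = (I/R²)a = 7.670·a.
Then mg = (m + 7.670)a, so a = (6.96)(9.8)/(6.96 + 7.670) = 4.662 m/s².
α = a/R = 4.662/0.361 = 12.91 rad/s².

α ≈ 12.9 rad/s²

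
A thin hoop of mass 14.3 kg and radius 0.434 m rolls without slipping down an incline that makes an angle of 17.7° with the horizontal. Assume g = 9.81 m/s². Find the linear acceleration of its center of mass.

Translation along the incline: Mg sinθ − f = Ma.
Rotation about the center: fR = Iα with I = MR². No-slip gives a = αR, so f = (I/R²)a = M a.
Substituting: Mg sinθ = (1 + 1.000)Ma, so a = g sinθ/(1 + 1.000) = (9.81) sin 17.7° / 2.000 = 1.491 m/s².

a ≈ 1.49 m/s²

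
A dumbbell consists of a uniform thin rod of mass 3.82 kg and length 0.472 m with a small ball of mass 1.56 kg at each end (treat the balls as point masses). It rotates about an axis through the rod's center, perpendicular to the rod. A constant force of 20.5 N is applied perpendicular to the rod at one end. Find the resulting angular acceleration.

α ≈ 19.8 rad/s²

I_rod = (1/12)ML² = (1/12)(3.82)(0.472)² = 0.07092 kg·m².
I_balls = 2·m·(L/2)² = 2(1.56)(0.2360)² = 0.1738 kg·m².
Total I = 0.2447 kg·m².
τ = F·(L/2) = (20.5)(0.236) = 4.838 N·m.
α = τ/I = 4.838/0.2447 = 19.77 rad/s².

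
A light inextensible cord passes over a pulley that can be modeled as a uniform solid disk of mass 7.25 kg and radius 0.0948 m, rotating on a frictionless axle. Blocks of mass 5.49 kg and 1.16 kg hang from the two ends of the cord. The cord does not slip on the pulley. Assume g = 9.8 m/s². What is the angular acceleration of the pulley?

I = ½MR² = (1/2)(7.25)(0.0948)² = 0.03258 kg·m².
Heavier block: m₁g − T₁ = m₁a. Lighter block: T₂ − m₂g = m₂a.
Pulley: (T₁ − T₂)R = Iα = I(a/R), so T₁ − T₂ = (I/R²)a = (1/2)M_p a = 3.625·a.
Adding the three: (m₁ − m₂)g = (m₁ + m₂ + 3.625)a, so a = (5.49 − 1.16)(9.8)/(5.49 + 1.16 + 3.625) = 4.130 m/s².
α = a/R = 4.130/0.0948 = 43.56 rad/s².

α ≈ 43.6 rad/s²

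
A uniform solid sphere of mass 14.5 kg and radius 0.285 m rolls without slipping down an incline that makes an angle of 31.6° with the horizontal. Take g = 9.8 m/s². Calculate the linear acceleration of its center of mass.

Translation along the incline: Mg sinθ − f = Ma.
Rotation about the center: fR = Iα with I = (2/5)MR². No-slip gives a = αR, so f = (I/R²)a = (2/5)M a.
Substituting: Mg sinθ = (1 + 0.4000)Ma, so a = g sinθ/(1 + 0.4000) = (9.8) sin 31.6° / 1.400 = 3.668 m/s².

a ≈ 3.67 m/s²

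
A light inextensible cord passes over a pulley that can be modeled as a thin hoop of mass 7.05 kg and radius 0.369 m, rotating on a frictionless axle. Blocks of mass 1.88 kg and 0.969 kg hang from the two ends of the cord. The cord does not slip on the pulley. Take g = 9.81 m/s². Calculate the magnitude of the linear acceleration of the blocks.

a ≈ 0.903 m/s²

I = MR² = (7.05)(0.369)² = 0.9599 kg·m².
Heavier block: m₁g − T₁ = m₁a. Lighter block: T₂ − m₂g = m₂a.
Pulley: (T₁ − T₂)R = Iα = I(a/R), so T₁ − T₂ = (I/R²)a = 1·M_p a = 7.050·a.
Adding the three: (m₁ − m₂)g = (m₁ + m₂ + 7.050)a, so a = (1.88 − 0.969)(9.81)/(1.88 + 0.969 + 7.050) = 0.9028 m/s².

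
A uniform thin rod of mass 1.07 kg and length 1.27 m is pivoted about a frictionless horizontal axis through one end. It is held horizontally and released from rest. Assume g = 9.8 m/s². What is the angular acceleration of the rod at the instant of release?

α ≈ 11.6 rad/s²

About the pivot, I = (1/3)ML² = (1/3)(1.07)(1.27)² = 0.5753 kg·m².
The weight acts at the center, a distance L/2 = 0.6350 m from the pivot; τ = Mg(L/2) = 6.659 N·m.
α = τ/I = 6.659/0.5753 = 11.57 rad/s².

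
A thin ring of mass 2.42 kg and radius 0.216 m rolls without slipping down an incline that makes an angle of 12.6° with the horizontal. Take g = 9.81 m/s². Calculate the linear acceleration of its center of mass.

Translation along the incline: Mg sinθ − f = Ma.
Rotation about the center: fR = Iα with I = MR². No-slip gives a = αR, so f = (I/R²)a = M a.
Substituting: Mg sinθ = (1 + 1.000)Ma, so a = g sinθ/(1 + 1.000) = (9.81) sin 12.6° / 2.000 = 1.070 m/s².

a ≈ 1.07 m/s²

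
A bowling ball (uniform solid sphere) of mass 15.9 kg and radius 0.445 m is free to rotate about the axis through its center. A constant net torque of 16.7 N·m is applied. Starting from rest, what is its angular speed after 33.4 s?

I = (2/5)MR² = (2/5)(15.9)(0.445)² = 1.259 kg·m².
α = τ/I = 16.7/1.259 = 13.26 rad/s².
ω = ω₀ + αt = 0 + (13.26)(33.4) = 442.9 rad/s.

ω ≈ 443 rad/s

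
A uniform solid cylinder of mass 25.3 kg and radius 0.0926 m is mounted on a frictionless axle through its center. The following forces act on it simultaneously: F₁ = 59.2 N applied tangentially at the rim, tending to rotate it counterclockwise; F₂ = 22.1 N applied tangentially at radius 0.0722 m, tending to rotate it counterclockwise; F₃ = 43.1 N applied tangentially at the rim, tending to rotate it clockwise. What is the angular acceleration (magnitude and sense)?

I = ½MR² = (1/2)(25.3)(0.0926)² = 0.1085 kg·m².
Taking counterclockwise as positive: τ₁ = +(59.2)(0.0926) = +5.482 N·m; τ₂ = +(22.1)(0.0722) = +1.596 N·m; τ₃ = −(43.1)(0.0926) = −3.991 N·m.
Net torque τ = 3.086 N·m.
α = τ/I = 3.086/0.1085 = 28.45 rad/s².

α ≈ 28.5 rad/s², counterclockwise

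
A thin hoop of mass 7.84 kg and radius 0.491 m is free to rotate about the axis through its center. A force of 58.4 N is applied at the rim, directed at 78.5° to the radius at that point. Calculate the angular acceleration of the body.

I = MR² = (7.84)(0.491)² = 1.890 kg·m².
Only the tangential component produces torque: τ = F R sinθ = (58.4)(0.491) sin 78.5° = 28.10 N·m.
Newton's second law for rotation, τ = Iα, gives α = τ/I = 28.10/1.890 = 14.87 rad/s².

α ≈ 14.9 rad/s²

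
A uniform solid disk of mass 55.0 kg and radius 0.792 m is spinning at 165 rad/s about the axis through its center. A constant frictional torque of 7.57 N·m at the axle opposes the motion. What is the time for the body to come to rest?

t ≈ 376 s

I = ½MR² = (1/2)(55.0)(0.792)² = 17.25 kg·m².
The net torque has magnitude 7.57 N·m, opposing ω.
|α| = τ/I = 7.570/17.25 = 0.4388 rad/s² (deceleration).
0 = ω₀ − |α|t ⇒ t = ω₀/|α| = 165/0.4388 = 376.0 s.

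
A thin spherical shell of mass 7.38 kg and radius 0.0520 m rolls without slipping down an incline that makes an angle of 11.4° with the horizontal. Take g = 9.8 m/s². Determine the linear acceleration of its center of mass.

a ≈ 1.16 m/s²

Translation along the incline: Mg sinθ − f = Ma.
Rotation about the center: fR = Iα with I = (2/3)MR². No-slip gives a = αR, so f = (I/R²)a = (2/3)M a.
Substituting: Mg sinθ = (1 + 0.6667)Ma, so a = g sinθ/(1 + 0.6667) = (9.8) sin 11.4° / 1.667 = 1.162 m/s².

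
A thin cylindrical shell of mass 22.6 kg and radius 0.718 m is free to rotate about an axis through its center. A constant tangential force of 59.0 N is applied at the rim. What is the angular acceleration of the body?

I = MR² = (22.6)(0.718)² = 11.65 kg·m².
τ = F R = (59.0)(0.718) = 42.36 N·m.
From τ = Iα: α = 42.36/11.65 = 3.636 rad/s².

α ≈ 3.64 rad/s²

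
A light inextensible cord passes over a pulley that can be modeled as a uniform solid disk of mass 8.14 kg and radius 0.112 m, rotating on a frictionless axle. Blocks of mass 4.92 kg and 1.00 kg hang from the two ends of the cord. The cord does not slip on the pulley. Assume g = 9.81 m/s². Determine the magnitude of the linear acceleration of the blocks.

a ≈ 3.85 m/s²

I = ½MR² = (1/2)(8.14)(0.112)² = 0.05105 kg·m².
Heavier block: m₁g − T₁ = m₁a. Lighter block: T₂ − m₂g = m₂a.
Pulley: (T₁ − T₂)R = Iα = I(a/R), so T₁ − T₂ = (I/R²)a = (1/2)M_p a = 4.070·a.
Adding the three: (m₁ − m₂)g = (m₁ + m₂ + 4.070)a, so a = (4.92 − 1.00)(9.81)/(4.92 + 1.00 + 4.070) = 3.849 m/s².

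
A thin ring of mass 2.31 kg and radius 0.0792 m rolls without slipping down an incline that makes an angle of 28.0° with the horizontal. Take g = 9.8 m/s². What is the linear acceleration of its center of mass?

Translation along the incline: Mg sinθ − f = Ma.
Rotation about the center: fR = Iα with I = MR². No-slip gives a = αR, so f = (I/R²)a = M a.
Substituting: Mg sinθ = (1 + 1.000)Ma, so a = g sinθ/(1 + 1.000) = (9.8) sin 28.0° / 2.000 = 2.300 m/s².

a ≈ 2.30 m/s²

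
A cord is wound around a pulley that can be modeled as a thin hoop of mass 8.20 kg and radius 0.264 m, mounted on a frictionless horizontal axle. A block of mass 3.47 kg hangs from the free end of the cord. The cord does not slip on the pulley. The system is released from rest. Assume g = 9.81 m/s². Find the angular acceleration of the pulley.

α ≈ 11.0 rad/s²

I = MR² = (8.20)(0.264)² = 0.5715 kg·m².
Block: mg − T = ma. Pulley: TR = Iα. No-slip: a = αR, so T = (I/R²)a = 8.200·a.
Then mg = (m + 8.200)a, so a = (3.47)(9.81)/(3.47 + 8.200) = 2.917 m/s².
α = a/R = 2.917/0.264 = 11.05 rad/s².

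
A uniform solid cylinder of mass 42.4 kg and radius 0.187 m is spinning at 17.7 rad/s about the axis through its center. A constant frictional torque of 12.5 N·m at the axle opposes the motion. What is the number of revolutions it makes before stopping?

I = ½MR² = (1/2)(42.4)(0.187)² = 0.7413 kg·m².
The net torque has magnitude 12.5 N·m, opposing ω.
|α| = τ/I = 12.50/0.7413 = 16.86 rad/s² (deceleration).
ω² = ω₀² − 2|α|θ with ω = 0 ⇒ θ = ω₀²/(2|α|) = 9.290 rad = 1.479 rev.

≈ 1.48 revolutions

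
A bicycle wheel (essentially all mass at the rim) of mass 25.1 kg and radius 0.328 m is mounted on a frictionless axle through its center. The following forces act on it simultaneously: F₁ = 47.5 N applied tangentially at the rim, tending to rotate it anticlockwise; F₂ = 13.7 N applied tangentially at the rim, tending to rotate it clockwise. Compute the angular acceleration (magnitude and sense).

I = MR² = (25.1)(0.328)² = 2.700 kg·m².
Taking anticlockwise as positive: τ₁ = +(47.5)(0.328) = +15.58 N·m; τ₂ = −(13.7)(0.328) = −4.494 N·m.
Net torque τ = 11.09 N·m.
α = τ/I = 11.09/2.700 = 4.106 rad/s².

α ≈ 4.11 rad/s², anticlockwise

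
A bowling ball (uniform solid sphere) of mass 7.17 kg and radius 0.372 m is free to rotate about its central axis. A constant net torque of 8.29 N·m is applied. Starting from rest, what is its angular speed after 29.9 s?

I = (2/5)MR² = (2/5)(7.17)(0.372)² = 0.3969 kg·m².
α = τ/I = 8.29/0.3969 = 20.89 rad/s².
ω = ω₀ + αt = 0 + (20.89)(29.9) = 624.5 rad/s.

ω ≈ 625 rad/s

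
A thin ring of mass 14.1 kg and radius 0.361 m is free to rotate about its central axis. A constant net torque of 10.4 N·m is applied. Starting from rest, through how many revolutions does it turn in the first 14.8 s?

I = MR² = (14.1)(0.361)² = 1.838 kg·m².
α = τ/I = 10.4/1.838 = 5.660 rad/s².
θ = ½αt² = ½(5.660)(14.8)² = 619.9 rad.
Revolutions = θ/(2π) = 98.65.

≈ 98.7 revolutions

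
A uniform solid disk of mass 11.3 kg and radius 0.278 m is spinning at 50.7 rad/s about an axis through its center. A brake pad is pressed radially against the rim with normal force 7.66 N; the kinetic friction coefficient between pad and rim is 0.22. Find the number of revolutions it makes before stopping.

≈ 191 revolutions

I = ½MR² = (1/2)(11.3)(0.278)² = 0.4367 kg·m².
Friction force f = μN = (0.22)(7.66) = 1.685 N at the rim; torque magnitude τ = fR = 0.4685 N·m, opposing ω.
|α| = τ/I = 0.4685/0.4367 = 1.073 rad/s² (deceleration).
ω² = ω₀² − 2|α|θ with ω = 0 ⇒ θ = ω₀²/(2|α|) = 1198 rad = 190.7 rev.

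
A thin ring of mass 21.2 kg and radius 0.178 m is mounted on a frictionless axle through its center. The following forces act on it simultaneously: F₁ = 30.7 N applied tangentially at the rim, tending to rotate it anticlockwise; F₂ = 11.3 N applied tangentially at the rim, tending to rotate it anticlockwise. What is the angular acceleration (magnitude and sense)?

I = MR² = (21.2)(0.178)² = 0.6717 kg·m².
Taking anticlockwise as positive: τ₁ = +(30.7)(0.178) = +5.465 N·m; τ₂ = +(11.3)(0.178) = +2.011 N·m.
Net torque τ = 7.476 N·m.
α = τ/I = 7.476/0.6717 = 11.13 rad/s².

α ≈ 11.1 rad/s², anticlockwise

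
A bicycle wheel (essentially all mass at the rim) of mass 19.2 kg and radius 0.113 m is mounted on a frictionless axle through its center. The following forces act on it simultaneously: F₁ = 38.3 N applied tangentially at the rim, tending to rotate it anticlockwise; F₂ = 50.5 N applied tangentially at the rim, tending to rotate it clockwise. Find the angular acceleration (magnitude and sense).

I = MR² = (19.2)(0.113)² = 0.2452 kg·m².
Taking anticlockwise as positive: τ₁ = +(38.3)(0.113) = +4.328 N·m; τ₂ = −(50.5)(0.113) = −5.707 N·m.
Net torque τ = -1.379 N·m.
α = τ/I = -1.379/0.2452 = -5.623 rad/s².

α ≈ 5.62 rad/s², clockwise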